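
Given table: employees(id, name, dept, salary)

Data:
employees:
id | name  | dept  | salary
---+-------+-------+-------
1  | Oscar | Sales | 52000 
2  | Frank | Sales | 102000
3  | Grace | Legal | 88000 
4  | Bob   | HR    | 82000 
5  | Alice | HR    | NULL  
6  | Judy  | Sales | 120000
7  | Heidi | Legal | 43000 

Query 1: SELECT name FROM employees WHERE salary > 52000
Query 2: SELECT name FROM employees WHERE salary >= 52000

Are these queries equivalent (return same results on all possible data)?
No, not equivalent

Query 1 returns: [('Frank',), ('Grace',), ('Bob',), ('Judy',)]
Query 2 returns: [('Oscar',), ('Frank',), ('Grace',), ('Bob',), ('Judy',)]

Reason: > vs >= gives different results when salary = 52000 exists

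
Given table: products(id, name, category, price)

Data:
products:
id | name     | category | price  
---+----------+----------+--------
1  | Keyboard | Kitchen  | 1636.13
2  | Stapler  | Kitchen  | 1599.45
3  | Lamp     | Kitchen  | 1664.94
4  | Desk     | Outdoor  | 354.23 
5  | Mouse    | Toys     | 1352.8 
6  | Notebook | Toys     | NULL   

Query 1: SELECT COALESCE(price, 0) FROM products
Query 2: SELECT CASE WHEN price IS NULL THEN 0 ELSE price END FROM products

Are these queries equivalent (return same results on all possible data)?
Yes, equivalent

Both queries return: [(0,), (354.23,), (1352.8,), (1599.45,), (1636.13,), (1664.94,)]

Reason: COALESCE vs CASE for NULL handling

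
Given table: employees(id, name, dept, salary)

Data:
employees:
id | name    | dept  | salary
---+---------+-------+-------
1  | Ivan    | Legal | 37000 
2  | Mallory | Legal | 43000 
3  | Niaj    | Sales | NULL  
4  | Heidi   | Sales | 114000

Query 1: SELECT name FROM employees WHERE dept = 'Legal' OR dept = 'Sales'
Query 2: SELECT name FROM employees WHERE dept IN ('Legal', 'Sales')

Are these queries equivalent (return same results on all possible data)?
Yes, equivalent

Both queries return: [('Heidi',), ('Ivan',), ('Mallory',), ('Niaj',)]

Reason: OR vs IN are equivalent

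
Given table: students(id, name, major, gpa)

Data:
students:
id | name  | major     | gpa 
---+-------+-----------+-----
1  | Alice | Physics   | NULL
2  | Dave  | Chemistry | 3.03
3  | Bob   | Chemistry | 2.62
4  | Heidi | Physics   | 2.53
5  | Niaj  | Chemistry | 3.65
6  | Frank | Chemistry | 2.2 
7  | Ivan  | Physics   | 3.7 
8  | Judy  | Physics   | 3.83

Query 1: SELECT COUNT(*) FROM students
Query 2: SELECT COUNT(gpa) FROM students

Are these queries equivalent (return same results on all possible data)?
No, not equivalent

Query 1 returns: [(8,)]
Query 2 returns: [(7,)]

Reason: COUNT(*) includes NULLs, COUNT(column) excludes them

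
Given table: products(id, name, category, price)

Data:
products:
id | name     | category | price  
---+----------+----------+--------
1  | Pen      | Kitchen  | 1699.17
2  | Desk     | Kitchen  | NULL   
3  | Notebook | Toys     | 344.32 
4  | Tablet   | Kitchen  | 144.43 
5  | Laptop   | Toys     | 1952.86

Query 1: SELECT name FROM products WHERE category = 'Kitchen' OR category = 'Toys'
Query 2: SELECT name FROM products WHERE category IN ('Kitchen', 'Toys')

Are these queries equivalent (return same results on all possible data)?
Yes, equivalent

Both queries return: [('Desk',), ('Laptop',), ('Notebook',), ('Pen',), ('Tablet',)]

Reason: OR vs IN are equivalent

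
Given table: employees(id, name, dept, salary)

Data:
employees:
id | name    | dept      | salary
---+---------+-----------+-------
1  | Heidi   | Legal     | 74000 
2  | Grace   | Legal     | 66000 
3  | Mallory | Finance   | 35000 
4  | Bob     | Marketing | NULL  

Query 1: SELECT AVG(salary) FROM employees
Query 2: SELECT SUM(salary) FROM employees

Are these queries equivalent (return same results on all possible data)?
No, not equivalent

Query 1 returns: [(58333.333333333336,)]
Query 2 returns: [(175000,)]

Reason: AVG vs SUM give different aggregate values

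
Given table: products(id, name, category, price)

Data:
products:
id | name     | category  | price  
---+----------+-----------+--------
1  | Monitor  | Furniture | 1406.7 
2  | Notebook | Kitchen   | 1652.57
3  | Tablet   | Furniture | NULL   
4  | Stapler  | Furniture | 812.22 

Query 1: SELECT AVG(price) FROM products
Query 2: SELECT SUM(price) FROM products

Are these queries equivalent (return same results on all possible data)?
No, not equivalent

Query 1 returns: [(1290.4966666666667,)]
Query 2 returns: [(3871.49,)]

Reason: AVG vs SUM give different aggregate values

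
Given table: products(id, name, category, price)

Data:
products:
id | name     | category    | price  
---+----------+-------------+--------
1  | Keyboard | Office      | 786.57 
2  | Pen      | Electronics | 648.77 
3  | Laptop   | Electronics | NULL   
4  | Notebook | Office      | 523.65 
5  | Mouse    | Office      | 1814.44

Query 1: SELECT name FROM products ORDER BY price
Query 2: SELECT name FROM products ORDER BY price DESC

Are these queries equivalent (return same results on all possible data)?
No, not equivalent

Query 1 returns: [('Laptop',), ('Notebook',), ('Pen',), ('Keyboard',), ('Mouse',)]
Query 2 returns: [('Mouse',), ('Keyboard',), ('Pen',), ('Notebook',), ('Laptop',)]

Reason: ASC vs DESC gives opposite ordering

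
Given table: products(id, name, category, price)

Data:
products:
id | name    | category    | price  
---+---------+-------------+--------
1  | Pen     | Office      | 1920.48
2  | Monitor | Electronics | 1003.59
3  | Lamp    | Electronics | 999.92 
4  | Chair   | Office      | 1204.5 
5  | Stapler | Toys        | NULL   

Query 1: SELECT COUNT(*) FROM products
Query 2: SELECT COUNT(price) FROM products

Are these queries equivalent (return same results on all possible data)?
No, not equivalent

Query 1 returns: [(5,)]
Query 2 returns: [(4,)]

Reason: COUNT(*) includes NULLs, COUNT(column) excludes them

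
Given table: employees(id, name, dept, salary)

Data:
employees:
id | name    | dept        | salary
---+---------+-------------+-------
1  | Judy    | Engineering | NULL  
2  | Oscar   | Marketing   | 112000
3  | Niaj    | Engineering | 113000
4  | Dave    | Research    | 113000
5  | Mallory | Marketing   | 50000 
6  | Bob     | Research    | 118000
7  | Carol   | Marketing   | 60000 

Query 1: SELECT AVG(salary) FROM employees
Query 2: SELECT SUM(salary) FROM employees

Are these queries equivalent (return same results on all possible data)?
No, not equivalent

Query 1 returns: [(94333.33333333333,)]
Query 2 returns: [(566000,)]

Reason: AVG vs SUM give different aggregate values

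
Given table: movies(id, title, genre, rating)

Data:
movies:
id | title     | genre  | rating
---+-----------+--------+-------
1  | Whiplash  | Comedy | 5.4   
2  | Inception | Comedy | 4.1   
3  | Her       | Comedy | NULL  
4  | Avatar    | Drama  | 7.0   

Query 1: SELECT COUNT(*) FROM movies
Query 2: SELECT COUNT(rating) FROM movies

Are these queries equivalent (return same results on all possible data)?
No, not equivalent

Query 1 returns: [(4,)]
Query 2 returns: [(3,)]

Reason: COUNT(*) includes NULLs, COUNT(column) excludes them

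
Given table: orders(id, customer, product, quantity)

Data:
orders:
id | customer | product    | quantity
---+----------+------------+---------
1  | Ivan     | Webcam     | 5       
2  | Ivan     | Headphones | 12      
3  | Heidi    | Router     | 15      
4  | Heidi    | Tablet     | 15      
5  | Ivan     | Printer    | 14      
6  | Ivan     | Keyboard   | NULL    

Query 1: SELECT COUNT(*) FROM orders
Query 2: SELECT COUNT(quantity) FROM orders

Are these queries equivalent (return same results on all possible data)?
No, not equivalent

Query 1 returns: [(6,)]
Query 2 returns: [(5,)]

Reason: COUNT(*) includes NULLs, COUNT(column) excludes them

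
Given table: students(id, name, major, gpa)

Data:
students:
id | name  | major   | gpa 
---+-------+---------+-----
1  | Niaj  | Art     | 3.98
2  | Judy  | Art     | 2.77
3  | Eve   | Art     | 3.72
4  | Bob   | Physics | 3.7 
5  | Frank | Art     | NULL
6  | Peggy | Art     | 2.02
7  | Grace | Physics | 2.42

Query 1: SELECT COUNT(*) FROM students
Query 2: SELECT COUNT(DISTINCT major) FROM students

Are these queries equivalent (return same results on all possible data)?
No, not equivalent

Query 1 returns: [(7,)]
Query 2 returns: [(2,)]

Reason: COUNT(*) counts rows, COUNT(DISTINCT major) counts unique majors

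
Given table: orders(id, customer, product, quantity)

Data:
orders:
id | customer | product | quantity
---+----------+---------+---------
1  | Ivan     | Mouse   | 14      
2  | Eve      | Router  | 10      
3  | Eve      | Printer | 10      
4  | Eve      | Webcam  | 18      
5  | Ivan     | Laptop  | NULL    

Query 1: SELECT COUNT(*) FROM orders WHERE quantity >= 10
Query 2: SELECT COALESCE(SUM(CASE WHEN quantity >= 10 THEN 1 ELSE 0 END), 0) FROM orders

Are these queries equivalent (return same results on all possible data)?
Yes, equivalent

Both queries return: [(4,)]

Reason: COUNT with WHERE vs conditional SUM (COALESCE handles empty-table NULL)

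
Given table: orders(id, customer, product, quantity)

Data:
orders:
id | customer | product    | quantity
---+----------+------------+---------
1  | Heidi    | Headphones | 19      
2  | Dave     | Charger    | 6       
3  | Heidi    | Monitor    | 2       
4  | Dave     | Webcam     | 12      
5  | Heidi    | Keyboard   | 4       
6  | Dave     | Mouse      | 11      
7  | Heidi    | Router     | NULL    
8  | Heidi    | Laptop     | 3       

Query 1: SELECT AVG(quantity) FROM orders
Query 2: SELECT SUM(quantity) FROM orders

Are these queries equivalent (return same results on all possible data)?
No, not equivalent

Query 1 returns: [(8.142857142857142,)]
Query 2 returns: [(57,)]

Reason: AVG vs SUM give different aggregate values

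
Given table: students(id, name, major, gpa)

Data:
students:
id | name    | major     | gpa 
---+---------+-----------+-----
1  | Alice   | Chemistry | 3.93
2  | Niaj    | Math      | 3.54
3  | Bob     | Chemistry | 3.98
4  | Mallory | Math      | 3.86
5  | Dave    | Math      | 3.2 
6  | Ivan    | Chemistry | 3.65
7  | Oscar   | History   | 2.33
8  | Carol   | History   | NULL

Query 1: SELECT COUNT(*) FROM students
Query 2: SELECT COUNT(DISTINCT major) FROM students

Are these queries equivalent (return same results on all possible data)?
No, not equivalent

Query 1 returns: [(8,)]
Query 2 returns: [(3,)]

Reason: COUNT(*) counts rows, COUNT(DISTINCT major) counts unique majors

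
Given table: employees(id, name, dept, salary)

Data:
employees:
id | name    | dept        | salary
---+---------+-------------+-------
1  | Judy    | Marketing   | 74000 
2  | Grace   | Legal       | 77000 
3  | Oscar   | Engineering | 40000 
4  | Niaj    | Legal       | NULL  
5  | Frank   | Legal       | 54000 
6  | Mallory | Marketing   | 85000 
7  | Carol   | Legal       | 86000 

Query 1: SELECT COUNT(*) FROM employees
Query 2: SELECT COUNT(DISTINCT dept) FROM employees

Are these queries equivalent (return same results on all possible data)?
No, not equivalent

Query 1 returns: [(7,)]
Query 2 returns: [(3,)]

Reason: COUNT(*) counts rows, COUNT(DISTINCT dept) counts unique depts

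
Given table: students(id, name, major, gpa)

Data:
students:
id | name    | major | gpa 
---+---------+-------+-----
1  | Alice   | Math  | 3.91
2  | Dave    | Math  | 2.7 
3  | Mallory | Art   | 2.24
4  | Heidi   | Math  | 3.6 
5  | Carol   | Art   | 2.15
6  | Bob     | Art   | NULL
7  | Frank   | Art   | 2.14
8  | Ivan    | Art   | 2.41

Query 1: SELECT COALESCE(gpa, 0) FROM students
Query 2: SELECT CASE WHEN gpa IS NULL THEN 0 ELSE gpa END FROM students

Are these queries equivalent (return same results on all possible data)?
Yes, equivalent

Both queries return: [(0,), (2.14,), (2.15,), (2.24,), (2.41,), (2.7,), (3.6,), (3.91,)]

Reason: COALESCE vs CASE for NULL handling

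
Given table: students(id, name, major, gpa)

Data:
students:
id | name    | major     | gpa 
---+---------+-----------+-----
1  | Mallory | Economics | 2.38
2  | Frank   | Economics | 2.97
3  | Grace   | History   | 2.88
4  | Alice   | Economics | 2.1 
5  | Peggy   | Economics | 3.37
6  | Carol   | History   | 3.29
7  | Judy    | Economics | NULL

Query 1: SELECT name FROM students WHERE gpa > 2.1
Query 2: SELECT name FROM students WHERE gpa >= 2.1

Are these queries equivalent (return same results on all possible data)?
No, not equivalent

Query 1 returns: [('Mallory',), ('Frank',), ('Grace',), ('Peggy',), ('Carol',)]
Query 2 returns: [('Mallory',), ('Frank',), ('Grace',), ('Alice',), ('Peggy',), ('Carol',)]

Reason: > vs >= gives different results when gpa = 2.1 exists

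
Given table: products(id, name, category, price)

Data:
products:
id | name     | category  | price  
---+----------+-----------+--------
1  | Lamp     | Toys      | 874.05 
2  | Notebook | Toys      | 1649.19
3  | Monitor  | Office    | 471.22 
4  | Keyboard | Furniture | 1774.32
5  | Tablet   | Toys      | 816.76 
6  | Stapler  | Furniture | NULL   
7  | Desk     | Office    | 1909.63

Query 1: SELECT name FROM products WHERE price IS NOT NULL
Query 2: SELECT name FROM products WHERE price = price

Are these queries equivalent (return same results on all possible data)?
Yes, equivalent

Both queries return: [('Desk',), ('Keyboard',), ('Lamp',), ('Monitor',), ('Notebook',), ('Tablet',)]

Reason: IS NOT NULL vs self-equality (both exclude NULLs)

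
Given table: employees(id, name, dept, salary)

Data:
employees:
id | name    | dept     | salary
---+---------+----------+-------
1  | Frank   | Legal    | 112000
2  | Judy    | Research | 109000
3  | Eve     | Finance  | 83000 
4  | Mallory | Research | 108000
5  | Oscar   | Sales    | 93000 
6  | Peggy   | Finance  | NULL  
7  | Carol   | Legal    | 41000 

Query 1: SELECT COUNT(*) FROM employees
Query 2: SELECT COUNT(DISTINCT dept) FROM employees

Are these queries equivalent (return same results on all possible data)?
No, not equivalent

Query 1 returns: [(7,)]
Query 2 returns: [(4,)]

Reason: COUNT(*) counts rows, COUNT(DISTINCT dept) counts unique depts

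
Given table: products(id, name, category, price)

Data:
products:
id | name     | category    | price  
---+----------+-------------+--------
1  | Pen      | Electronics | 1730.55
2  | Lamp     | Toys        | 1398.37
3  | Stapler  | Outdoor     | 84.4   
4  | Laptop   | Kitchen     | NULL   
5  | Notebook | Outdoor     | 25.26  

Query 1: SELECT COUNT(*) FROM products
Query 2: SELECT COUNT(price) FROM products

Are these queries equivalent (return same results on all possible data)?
No, not equivalent

Query 1 returns: [(5,)]
Query 2 returns: [(4,)]

Reason: COUNT(*) includes NULLs, COUNT(column) excludes them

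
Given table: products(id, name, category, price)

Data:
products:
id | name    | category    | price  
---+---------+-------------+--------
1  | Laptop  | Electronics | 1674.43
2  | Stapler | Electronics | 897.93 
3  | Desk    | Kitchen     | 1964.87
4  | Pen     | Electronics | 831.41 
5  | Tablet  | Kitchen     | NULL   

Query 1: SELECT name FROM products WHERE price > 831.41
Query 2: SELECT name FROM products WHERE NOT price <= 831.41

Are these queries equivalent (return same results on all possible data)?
Yes, equivalent

Both queries return: [('Desk',), ('Laptop',), ('Stapler',)]

Reason: Both filter price > 831.41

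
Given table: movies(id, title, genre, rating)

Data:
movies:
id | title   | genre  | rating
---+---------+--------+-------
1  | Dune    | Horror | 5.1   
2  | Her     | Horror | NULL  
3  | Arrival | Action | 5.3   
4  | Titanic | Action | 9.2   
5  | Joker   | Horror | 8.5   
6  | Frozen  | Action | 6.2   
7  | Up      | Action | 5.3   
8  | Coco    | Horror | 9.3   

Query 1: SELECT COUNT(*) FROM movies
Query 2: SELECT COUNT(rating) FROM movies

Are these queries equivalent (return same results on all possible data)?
No, not equivalent

Query 1 returns: [(8,)]
Query 2 returns: [(7,)]

Reason: COUNT(*) includes NULLs, COUNT(column) excludes them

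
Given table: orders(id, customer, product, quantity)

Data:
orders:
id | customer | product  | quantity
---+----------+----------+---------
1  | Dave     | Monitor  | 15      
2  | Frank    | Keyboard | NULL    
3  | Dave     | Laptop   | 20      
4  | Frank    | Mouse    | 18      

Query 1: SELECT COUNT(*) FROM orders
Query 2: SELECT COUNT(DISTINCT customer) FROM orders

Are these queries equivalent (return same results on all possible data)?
No, not equivalent

Query 1 returns: [(4,)]
Query 2 returns: [(2,)]

Reason: COUNT(*) counts rows, COUNT(DISTINCT customer) counts unique customers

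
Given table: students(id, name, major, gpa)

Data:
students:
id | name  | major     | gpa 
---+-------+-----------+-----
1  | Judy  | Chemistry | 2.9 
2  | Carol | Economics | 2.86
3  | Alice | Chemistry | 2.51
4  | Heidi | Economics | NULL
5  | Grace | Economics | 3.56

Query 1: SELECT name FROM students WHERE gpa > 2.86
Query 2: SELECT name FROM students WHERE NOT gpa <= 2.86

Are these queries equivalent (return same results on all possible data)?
Yes, equivalent

Both queries return: [('Grace',), ('Judy',)]

Reason: Both filter gpa > 2.86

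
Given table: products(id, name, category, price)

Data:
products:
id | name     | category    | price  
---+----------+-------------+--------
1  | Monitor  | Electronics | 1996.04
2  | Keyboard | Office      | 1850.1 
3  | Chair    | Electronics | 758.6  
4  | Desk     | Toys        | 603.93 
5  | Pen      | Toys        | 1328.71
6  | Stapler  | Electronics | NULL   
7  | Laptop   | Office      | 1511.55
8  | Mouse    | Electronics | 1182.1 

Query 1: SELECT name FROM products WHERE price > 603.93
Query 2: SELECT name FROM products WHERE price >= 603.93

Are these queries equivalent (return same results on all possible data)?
No, not equivalent

Query 1 returns: [('Monitor',), ('Keyboard',), ('Chair',), ('Pen',), ('Laptop',), ('Mouse',)]
Query 2 returns: [('Monitor',), ('Keyboard',), ('Chair',), ('Desk',), ('Pen',), ('Laptop',), ('Mouse',)]

Reason: > vs >= gives different results when price = 603.93 exists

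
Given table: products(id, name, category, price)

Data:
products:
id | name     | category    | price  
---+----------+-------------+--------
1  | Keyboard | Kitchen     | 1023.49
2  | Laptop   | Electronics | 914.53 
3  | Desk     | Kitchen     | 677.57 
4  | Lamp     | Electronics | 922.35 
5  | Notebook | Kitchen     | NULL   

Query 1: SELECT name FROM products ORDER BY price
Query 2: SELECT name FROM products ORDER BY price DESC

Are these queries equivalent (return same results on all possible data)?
No, not equivalent

Query 1 returns: [('Notebook',), ('Desk',), ('Laptop',), ('Lamp',), ('Keyboard',)]
Query 2 returns: [('Keyboard',), ('Lamp',), ('Laptop',), ('Desk',), ('Notebook',)]

Reason: ASC vs DESC gives opposite ordering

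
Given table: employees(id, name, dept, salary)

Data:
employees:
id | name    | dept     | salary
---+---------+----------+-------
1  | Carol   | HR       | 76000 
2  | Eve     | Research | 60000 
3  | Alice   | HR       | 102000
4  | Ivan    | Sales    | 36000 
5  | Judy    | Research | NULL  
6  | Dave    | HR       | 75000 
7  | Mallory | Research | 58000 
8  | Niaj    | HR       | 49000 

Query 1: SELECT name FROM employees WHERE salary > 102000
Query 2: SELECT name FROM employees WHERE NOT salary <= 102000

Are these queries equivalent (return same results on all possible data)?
Yes, equivalent

Both queries return: []

Reason: Both filter salary > 102000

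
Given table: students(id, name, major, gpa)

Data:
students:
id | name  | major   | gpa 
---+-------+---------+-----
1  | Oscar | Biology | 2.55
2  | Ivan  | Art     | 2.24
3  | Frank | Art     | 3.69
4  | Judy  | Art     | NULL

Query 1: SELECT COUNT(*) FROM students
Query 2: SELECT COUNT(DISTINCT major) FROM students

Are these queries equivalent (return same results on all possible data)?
No, not equivalent

Query 1 returns: [(4,)]
Query 2 returns: [(2,)]

Reason: COUNT(*) counts rows, COUNT(DISTINCT major) counts unique majors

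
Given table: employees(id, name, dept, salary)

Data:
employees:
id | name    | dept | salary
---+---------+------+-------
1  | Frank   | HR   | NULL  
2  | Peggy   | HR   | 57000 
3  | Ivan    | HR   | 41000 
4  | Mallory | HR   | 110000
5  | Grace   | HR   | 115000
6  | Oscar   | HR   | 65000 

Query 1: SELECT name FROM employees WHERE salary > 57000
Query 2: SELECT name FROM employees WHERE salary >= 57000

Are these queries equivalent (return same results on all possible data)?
No, not equivalent

Query 1 returns: [('Mallory',), ('Grace',), ('Oscar',)]
Query 2 returns: [('Peggy',), ('Mallory',), ('Grace',), ('Oscar',)]

Reason: > vs >= gives different results when salary = 57000 exists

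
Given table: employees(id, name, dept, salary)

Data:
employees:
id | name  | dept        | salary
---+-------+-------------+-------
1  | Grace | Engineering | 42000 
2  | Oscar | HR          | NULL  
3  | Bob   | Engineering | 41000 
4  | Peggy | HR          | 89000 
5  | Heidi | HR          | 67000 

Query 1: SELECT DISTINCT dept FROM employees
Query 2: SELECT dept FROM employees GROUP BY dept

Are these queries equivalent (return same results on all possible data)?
Yes, equivalent

Both queries return: [('Engineering',), ('HR',)]

Reason: Both get unique depts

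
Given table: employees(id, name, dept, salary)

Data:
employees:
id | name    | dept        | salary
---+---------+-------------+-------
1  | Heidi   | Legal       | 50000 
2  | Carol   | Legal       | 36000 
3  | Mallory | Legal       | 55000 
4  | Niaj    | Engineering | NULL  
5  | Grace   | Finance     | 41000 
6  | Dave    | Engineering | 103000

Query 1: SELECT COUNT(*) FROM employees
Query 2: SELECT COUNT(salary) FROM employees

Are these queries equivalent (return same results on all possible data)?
No, not equivalent

Query 1 returns: [(6,)]
Query 2 returns: [(5,)]

Reason: COUNT(*) includes NULLs, COUNT(column) excludes them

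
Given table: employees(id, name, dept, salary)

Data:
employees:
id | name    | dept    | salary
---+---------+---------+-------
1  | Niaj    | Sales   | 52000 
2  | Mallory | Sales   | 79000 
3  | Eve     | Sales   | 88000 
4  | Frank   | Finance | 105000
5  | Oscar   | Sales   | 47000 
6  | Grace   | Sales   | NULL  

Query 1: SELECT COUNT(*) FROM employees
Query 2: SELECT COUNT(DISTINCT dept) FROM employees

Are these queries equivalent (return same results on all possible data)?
No, not equivalent

Query 1 returns: [(6,)]
Query 2 returns: [(2,)]

Reason: COUNT(*) counts rows, COUNT(DISTINCT dept) counts unique depts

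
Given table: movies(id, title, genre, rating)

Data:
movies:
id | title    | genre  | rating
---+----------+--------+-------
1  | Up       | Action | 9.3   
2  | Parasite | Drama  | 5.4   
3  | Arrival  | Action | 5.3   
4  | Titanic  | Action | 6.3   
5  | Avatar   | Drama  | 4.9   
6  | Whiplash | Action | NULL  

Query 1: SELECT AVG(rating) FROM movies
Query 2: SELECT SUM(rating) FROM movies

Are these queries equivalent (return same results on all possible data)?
No, not equivalent

Query 1 returns: [(6.24,)]
Query 2 returns: [(31.200000000000003,)]

Reason: AVG vs SUM give different aggregate values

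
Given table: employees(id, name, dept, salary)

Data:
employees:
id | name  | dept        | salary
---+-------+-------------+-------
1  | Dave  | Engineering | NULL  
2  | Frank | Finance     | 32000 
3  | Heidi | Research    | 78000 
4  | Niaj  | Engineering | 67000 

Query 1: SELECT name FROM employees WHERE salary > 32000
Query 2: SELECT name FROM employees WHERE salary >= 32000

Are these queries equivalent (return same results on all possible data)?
No, not equivalent

Query 1 returns: [('Heidi',), ('Niaj',)]
Query 2 returns: [('Frank',), ('Heidi',), ('Niaj',)]

Reason: > vs >= gives different results when salary = 32000 exists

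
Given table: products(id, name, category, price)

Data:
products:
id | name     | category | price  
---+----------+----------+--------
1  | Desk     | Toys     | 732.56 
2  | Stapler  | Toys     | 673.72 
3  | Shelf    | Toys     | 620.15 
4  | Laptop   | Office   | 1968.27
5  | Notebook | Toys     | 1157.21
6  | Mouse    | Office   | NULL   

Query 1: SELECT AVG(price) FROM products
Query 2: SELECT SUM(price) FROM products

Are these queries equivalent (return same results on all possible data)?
No, not equivalent

Query 1 returns: [(1030.382,)]
Query 2 returns: [(5151.91,)]

Reason: AVG vs SUM give different aggregate values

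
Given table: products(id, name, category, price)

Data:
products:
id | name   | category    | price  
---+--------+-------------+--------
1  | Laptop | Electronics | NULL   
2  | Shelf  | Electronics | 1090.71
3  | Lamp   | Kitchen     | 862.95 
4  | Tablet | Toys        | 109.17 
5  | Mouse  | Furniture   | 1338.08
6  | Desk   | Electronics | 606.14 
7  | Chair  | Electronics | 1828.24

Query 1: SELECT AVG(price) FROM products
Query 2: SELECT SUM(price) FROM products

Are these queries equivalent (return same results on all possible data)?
No, not equivalent

Query 1 returns: [(972.5483333333333,)]
Query 2 returns: [(5835.29,)]

Reason: AVG vs SUM give different aggregate values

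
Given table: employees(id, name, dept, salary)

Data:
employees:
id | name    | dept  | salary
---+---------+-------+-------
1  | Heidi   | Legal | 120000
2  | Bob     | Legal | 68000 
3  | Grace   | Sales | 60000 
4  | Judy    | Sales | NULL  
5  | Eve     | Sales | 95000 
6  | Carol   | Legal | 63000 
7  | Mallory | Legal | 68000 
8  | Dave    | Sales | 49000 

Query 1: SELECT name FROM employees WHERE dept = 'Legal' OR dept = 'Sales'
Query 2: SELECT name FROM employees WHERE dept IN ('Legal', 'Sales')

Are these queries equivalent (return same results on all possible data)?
Yes, equivalent

Both queries return: [('Bob',), ('Carol',), ('Dave',), ('Eve',), ('Grace',), ('Heidi',), ('Judy',), ('Mallory',)]

Reason: OR vs IN are equivalent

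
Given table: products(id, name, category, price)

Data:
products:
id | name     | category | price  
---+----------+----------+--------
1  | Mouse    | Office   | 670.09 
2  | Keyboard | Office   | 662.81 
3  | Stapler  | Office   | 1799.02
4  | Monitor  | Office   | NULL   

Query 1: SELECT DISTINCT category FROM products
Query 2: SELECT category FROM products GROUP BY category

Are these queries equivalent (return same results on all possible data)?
Yes, equivalent

Both queries return: [('Office',)]

Reason: Both get unique categorys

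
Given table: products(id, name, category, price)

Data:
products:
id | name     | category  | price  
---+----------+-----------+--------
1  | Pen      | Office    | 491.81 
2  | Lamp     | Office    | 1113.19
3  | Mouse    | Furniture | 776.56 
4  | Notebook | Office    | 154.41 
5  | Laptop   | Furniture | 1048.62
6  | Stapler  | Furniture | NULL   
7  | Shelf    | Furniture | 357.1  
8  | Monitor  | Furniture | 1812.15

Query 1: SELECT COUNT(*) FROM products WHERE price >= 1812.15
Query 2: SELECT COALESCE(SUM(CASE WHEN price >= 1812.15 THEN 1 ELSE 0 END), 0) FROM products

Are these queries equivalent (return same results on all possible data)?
Yes, equivalent

Both queries return: [(1,)]

Reason: COUNT with WHERE vs conditional SUM (COALESCE handles empty-table NULL)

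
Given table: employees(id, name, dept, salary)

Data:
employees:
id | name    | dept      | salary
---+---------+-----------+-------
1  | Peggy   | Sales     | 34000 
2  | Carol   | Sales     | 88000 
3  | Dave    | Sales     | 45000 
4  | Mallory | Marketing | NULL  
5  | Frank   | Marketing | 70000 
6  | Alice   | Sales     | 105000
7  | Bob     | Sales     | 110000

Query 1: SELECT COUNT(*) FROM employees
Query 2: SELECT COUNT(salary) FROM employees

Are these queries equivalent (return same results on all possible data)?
No, not equivalent

Query 1 returns: [(7,)]
Query 2 returns: [(6,)]

Reason: COUNT(*) includes NULLs, COUNT(column) excludes them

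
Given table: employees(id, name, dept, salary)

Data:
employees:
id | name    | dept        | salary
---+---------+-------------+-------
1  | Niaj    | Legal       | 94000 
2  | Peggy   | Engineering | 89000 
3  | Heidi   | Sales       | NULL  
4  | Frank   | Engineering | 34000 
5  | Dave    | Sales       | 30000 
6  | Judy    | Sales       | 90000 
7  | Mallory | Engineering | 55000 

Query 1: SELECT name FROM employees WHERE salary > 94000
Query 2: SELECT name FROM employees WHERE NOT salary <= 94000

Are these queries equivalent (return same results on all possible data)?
Yes, equivalent

Both queries return: []

Reason: Both filter salary > 94000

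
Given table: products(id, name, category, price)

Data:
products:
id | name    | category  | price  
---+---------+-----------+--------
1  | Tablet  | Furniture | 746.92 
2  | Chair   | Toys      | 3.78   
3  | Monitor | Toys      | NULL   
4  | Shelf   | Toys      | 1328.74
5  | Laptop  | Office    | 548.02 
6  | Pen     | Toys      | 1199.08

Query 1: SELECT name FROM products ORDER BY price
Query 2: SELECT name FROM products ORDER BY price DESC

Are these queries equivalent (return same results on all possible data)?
No, not equivalent

Query 1 returns: [('Monitor',), ('Chair',), ('Laptop',), ('Tablet',), ('Pen',), ('Shelf',)]
Query 2 returns: [('Shelf',), ('Pen',), ('Tablet',), ('Laptop',), ('Chair',), ('Monitor',)]

Reason: ASC vs DESC gives opposite ordering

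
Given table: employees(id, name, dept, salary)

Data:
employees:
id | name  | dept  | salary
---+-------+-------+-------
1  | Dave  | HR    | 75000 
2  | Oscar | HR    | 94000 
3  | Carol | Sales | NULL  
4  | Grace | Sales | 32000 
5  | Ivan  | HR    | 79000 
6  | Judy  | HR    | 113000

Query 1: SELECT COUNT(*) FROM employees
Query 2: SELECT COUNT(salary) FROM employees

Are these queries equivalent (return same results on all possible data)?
No, not equivalent

Query 1 returns: [(6,)]
Query 2 returns: [(5,)]

Reason: COUNT(*) includes NULLs, COUNT(column) excludes them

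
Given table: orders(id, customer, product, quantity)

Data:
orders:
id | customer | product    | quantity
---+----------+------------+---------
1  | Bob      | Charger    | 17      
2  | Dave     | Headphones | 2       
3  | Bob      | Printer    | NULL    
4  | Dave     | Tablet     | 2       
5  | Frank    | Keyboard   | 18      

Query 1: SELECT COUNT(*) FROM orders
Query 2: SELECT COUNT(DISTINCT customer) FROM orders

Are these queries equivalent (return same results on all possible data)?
No, not equivalent

Query 1 returns: [(5,)]
Query 2 returns: [(3,)]

Reason: COUNT(*) counts rows, COUNT(DISTINCT customer) counts unique customers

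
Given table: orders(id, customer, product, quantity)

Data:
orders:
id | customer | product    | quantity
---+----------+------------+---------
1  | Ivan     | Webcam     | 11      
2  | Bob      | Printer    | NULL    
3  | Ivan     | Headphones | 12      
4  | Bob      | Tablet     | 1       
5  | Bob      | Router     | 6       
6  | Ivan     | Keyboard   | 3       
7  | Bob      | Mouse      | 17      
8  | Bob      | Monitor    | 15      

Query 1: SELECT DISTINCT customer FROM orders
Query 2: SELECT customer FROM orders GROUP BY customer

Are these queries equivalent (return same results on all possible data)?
Yes, equivalent

Both queries return: [('Bob',), ('Ivan',)]

Reason: Both get unique customers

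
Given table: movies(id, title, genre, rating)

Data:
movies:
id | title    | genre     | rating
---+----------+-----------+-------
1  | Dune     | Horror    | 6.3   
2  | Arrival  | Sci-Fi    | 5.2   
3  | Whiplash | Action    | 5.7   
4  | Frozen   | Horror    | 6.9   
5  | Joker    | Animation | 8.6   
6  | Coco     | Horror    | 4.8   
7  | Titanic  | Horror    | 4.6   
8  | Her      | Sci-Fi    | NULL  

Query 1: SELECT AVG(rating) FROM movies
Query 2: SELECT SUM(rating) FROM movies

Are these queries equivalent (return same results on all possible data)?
No, not equivalent

Query 1 returns: [(6.014285714285714,)]
Query 2 returns: [(42.1,)]

Reason: AVG vs SUM give different aggregate values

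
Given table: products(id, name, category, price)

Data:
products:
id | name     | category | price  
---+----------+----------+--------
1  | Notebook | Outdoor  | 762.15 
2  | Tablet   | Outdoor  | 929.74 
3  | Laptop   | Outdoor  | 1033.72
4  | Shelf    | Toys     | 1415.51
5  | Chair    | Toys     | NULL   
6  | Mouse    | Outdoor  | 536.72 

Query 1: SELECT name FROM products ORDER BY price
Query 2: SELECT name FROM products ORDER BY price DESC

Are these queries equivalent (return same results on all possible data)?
No, not equivalent

Query 1 returns: [('Chair',), ('Mouse',), ('Notebook',), ('Tablet',), ('Laptop',), ('Shelf',)]
Query 2 returns: [('Shelf',), ('Laptop',), ('Tablet',), ('Notebook',), ('Mouse',), ('Chair',)]

Reason: ASC vs DESC gives opposite ordering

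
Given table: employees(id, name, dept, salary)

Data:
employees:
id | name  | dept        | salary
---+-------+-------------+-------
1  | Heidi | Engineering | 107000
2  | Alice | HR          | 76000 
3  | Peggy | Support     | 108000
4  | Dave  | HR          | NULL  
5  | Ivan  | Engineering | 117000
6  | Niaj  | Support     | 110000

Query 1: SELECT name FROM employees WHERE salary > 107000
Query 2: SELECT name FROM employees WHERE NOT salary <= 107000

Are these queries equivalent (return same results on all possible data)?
Yes, equivalent

Both queries return: [('Ivan',), ('Niaj',), ('Peggy',)]

Reason: Both filter salary > 107000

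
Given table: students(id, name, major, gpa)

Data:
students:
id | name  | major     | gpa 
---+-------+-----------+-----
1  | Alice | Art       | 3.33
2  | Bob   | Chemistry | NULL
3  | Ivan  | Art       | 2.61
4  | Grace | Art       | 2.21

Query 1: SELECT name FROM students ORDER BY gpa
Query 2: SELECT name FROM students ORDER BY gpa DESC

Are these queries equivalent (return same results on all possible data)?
No, not equivalent

Query 1 returns: [('Bob',), ('Grace',), ('Ivan',), ('Alice',)]
Query 2 returns: [('Alice',), ('Ivan',), ('Grace',), ('Bob',)]

Reason: ASC vs DESC gives opposite ordering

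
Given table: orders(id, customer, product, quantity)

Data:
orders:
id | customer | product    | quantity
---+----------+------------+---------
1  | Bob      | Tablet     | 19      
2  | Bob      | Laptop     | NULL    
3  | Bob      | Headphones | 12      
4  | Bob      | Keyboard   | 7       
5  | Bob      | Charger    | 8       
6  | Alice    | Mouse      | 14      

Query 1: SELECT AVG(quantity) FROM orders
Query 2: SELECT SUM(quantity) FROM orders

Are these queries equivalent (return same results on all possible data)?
No, not equivalent

Query 1 returns: [(12.0,)]
Query 2 returns: [(60,)]

Reason: AVG vs SUM give different aggregate values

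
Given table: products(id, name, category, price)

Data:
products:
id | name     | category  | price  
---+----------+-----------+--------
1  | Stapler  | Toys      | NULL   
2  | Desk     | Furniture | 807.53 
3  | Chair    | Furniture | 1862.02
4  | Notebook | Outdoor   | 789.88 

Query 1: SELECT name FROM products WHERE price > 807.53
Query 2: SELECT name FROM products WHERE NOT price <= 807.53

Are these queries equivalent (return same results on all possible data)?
Yes, equivalent

Both queries return: [('Chair',)]

Reason: Both filter price > 807.53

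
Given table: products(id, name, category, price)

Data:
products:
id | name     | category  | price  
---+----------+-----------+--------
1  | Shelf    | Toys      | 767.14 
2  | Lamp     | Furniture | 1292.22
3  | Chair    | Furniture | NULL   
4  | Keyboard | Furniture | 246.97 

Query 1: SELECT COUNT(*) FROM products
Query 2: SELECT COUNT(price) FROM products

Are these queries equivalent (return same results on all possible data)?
No, not equivalent

Query 1 returns: [(4,)]
Query 2 returns: [(3,)]

Reason: COUNT(*) includes NULLs, COUNT(column) excludes them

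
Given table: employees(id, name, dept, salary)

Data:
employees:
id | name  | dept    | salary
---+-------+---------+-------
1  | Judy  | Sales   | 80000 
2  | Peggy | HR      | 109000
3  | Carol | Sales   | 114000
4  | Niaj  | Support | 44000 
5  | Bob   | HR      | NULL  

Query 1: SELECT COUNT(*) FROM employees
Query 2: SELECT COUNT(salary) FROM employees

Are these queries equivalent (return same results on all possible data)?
No, not equivalent

Query 1 returns: [(5,)]
Query 2 returns: [(4,)]

Reason: COUNT(*) includes NULLs, COUNT(column) excludes them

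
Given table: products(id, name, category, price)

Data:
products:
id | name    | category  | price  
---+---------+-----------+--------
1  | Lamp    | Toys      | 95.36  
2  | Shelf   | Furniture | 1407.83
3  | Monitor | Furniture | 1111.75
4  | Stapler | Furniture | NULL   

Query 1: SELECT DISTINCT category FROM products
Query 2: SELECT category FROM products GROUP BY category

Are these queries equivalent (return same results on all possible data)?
Yes, equivalent

Both queries return: [('Furniture',), ('Toys',)]

Reason: Both get unique categorys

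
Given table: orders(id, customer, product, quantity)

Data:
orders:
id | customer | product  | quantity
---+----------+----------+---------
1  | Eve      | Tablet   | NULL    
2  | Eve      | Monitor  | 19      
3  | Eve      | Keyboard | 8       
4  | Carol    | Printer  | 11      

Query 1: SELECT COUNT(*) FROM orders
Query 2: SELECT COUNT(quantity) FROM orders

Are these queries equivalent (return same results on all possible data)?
No, not equivalent

Query 1 returns: [(4,)]
Query 2 returns: [(3,)]

Reason: COUNT(*) includes NULLs, COUNT(column) excludes them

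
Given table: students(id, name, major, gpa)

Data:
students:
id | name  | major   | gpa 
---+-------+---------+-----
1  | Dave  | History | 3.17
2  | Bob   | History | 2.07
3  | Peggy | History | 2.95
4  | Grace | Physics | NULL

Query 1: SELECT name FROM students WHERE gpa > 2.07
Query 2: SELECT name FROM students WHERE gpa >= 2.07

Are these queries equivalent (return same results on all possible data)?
No, not equivalent

Query 1 returns: [('Dave',), ('Peggy',)]
Query 2 returns: [('Dave',), ('Bob',), ('Peggy',)]

Reason: > vs >= gives different results when gpa = 2.07 exists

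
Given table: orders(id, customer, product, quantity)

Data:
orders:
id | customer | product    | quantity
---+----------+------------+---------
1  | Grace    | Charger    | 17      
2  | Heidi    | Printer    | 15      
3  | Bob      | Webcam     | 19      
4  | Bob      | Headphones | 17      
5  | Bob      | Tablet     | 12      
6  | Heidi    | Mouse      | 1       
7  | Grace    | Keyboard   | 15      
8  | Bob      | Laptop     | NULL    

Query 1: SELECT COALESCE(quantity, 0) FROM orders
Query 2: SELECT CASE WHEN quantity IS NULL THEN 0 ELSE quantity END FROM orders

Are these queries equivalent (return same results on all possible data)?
Yes, equivalent

Both queries return: [(0,), (1,), (12,), (15,), (15,), (17,), (17,), (19,)]

Reason: COALESCE vs CASE for NULL handling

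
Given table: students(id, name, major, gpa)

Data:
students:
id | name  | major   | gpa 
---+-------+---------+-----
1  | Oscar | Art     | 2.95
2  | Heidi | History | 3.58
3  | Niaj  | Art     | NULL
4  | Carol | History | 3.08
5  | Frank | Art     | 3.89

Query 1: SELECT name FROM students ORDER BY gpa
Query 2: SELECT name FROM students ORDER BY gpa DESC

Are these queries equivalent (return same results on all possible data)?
No, not equivalent

Query 1 returns: [('Niaj',), ('Oscar',), ('Carol',), ('Heidi',), ('Frank',)]
Query 2 returns: [('Frank',), ('Heidi',), ('Carol',), ('Oscar',), ('Niaj',)]

Reason: ASC vs DESC gives opposite ordering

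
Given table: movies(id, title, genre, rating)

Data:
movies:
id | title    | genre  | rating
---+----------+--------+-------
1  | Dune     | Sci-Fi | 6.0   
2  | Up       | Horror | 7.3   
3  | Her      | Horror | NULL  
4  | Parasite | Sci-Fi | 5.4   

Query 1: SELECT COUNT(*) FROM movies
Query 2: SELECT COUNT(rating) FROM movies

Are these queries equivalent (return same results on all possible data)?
No, not equivalent

Query 1 returns: [(4,)]
Query 2 returns: [(3,)]

Reason: COUNT(*) includes NULLs, COUNT(column) excludes them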